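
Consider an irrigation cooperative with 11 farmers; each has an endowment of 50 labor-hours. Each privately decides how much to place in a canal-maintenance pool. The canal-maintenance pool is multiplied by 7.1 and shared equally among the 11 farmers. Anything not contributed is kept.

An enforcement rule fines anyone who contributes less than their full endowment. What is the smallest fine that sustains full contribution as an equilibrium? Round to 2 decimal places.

17.73 labor-hours

Given the others contribute fully, the best deviation is to contribute 0 (any partial contribution still incurs the fine and gives up units whose private return 0.6455 is below 1).
Deviating from 50 to 0 saves 50 labor-hours but forfeits the deviator's share of the drop in the canal-maintenance pool: 7.1/11 × 50 = 32.27.
So the deviation gain is 50 − 32.27 = 17.73, and the fine must be at least 17.73 labor-hours to wipe it out.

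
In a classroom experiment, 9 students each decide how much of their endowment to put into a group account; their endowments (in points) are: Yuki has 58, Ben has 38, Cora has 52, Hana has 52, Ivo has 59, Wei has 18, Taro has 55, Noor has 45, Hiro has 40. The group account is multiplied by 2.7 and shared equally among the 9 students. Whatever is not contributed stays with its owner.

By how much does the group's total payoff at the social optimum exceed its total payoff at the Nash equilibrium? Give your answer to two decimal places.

The private return per contributed unit is 2.7/9 = 0.3000 < 1 for every player regardless of endowment, so the Nash equilibrium is zero contribution and the group total is Σ E_j = 58 + 38 + 52 + 52 + 59 + 18 + 55 + 45 + 40 = 417.
Each contributed unit returns 2.700 to the group, so the social optimum is full contribution by everyone: group total = 2.700 × 417 = 1125.90.
Efficiency loss = (2.700 − 1) × 417 = 708.90.

708.90 points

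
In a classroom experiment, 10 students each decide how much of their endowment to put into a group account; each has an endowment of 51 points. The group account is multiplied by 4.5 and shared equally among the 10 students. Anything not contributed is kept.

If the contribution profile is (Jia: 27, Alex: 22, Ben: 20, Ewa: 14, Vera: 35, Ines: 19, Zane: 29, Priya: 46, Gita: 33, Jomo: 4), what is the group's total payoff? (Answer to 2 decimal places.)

Total contributed: 27 + 22 + 20 + 14 + 35 + 19 + 29 + 46 + 33 + 4 = 249; total kept: 10 × 51 − 249 = 261.
The group account pays out 4.5 × 249 = 1120.50 in aggregate.
Group total = 261 + 1120.50 = 1381.50.

1381.50 points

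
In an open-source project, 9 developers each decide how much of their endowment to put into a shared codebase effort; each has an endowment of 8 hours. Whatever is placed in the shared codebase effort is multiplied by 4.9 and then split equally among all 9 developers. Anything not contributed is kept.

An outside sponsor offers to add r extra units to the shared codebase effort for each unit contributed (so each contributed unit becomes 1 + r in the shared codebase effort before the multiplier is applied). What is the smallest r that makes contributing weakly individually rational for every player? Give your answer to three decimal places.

With matching at rate r, one contributed unit becomes (1 + r) in the shared codebase effort and returns 4.9 × (1 + r) / 9 to the contributor.
Setting this equal to 1: 1 + r = 9/4.9 = 1.8367.
So the minimum matching rate is r = 1.8367 − 1 = 0.837.

0.837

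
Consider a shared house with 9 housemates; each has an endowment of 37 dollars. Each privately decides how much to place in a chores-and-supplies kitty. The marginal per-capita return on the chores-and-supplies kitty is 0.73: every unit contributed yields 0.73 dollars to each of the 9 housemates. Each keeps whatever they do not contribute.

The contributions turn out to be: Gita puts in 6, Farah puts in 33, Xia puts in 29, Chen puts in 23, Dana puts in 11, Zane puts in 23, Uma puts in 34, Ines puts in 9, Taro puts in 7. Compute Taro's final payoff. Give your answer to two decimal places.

Total contributed: 6 + 33 + 29 + 23 + 11 + 23 + 34 + 9 + 7 = 175.
Each receives 0.73 × 175 = 127.75 from the chores-and-supplies kitty.
Taro keeps 37 − 7 = 30, so Taro's payoff is 30 + 127.75 = 157.75.

157.75 dollars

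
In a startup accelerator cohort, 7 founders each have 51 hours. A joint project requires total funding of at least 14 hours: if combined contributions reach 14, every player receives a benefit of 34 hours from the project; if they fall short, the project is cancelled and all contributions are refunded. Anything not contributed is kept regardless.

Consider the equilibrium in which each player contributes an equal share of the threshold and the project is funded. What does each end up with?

Equal share of the threshold: 14/7 = 2.
At this profile no one gains by cutting their contribution: any cut drops the total below 14, the project is cancelled, contributions are refunded, and the deviator ends with 51, which is less than 51 − 2 + 34 = 83. Contributing more than 2 just wastes the excess. So contributing exactly 2 is a best response.
Each player's payoff: 51 − 2 + 34 = 83.

83 hours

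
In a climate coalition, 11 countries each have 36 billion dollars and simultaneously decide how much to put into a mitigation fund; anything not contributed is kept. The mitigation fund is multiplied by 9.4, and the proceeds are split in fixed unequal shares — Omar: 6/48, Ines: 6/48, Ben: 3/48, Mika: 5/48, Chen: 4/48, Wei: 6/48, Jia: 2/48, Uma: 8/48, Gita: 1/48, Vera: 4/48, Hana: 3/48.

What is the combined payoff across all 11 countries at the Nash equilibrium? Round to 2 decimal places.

1605.60 billion dollars

Player j's private return per contributed unit is 9.4 × (j's share). Contributing is weakly dominant for j when that share is at least 1/9.4 = 0.1064, and contributing 0 is dominant otherwise.
Omar, Ines, Wei and Uma clear that bar, contributing 36 each; the remaining 7 contribute 0. Total contributed: 144.
The mitigation fund pays out 9.4 × 144 = 1353.60 in total (split across the unequal shares, but the aggregate is all that matters for the group sum).
The 7 free-riders keep 36 each, adding 252. Group total = 252 + 1353.60 = 1605.60.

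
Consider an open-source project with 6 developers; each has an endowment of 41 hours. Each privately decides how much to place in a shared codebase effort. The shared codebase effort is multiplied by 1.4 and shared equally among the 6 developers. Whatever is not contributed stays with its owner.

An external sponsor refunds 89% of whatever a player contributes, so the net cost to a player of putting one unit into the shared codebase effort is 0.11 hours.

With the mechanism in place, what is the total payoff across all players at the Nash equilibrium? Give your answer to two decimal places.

With the mechanism, a contributed unit returns (1.4/6) / 0.11 = 2.1212 per unit of net cost to the contributor — now above 1 — so contributing fully is weakly dominant for every player.
At the Nash equilibrium everyone contributes 41. Group total payoff = 6 × (41 × 0.89 + 1.4 × 41) = 563.34.

563.34 hours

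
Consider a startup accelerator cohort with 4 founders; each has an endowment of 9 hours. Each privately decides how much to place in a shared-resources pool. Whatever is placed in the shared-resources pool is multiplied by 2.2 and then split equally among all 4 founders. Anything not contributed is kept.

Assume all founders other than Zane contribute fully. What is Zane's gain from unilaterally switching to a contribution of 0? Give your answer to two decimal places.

4.05 hours

Switching from a contribution of 9 to 0 lets Zane keep an extra 9 hours, but lowers the shared-resources pool by 9, which costs Zane their own share of that drop: 2.2/4 × 9 = 4.95.
Net gain = 9 − 4.95 = 4.05. The private return per contributed unit (0.5500) is below 1, so free-riding is indeed the best response regardless of what the others do.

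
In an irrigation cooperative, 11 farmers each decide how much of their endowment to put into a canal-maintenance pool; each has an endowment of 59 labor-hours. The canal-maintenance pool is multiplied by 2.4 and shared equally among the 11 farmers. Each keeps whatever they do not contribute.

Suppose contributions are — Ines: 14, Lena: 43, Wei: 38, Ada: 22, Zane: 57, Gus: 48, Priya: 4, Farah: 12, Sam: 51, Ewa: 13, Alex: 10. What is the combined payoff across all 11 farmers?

1085.80 labor-hours

Total contributed: 14 + 43 + 38 + 22 + 57 + 48 + 4 + 12 + 51 + 13 + 10 = 312; total kept: 11 × 59 − 312 = 337.
The canal-maintenance pool pays out 2.4 × 312 = 748.80 in aggregate.
Group total = 337 + 748.80 = 1085.80.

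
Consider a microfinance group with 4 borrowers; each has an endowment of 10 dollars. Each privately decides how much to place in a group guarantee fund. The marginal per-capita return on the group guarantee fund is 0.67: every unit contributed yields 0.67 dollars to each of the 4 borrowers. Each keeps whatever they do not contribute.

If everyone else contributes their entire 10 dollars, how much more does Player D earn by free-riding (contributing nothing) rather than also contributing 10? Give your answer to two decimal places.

3.30 dollars

Switching from a contribution of 10 to 0 lets Player D keep an extra 10 dollars, but lowers the group guarantee fund by 10, which costs Player D their own share of that drop: 0.67 × 10 = 6.70.
Net gain = 10 − 6.70 = 3.30. The private return per contributed unit (0.67) is below 1, so free-riding is indeed the best response regardless of what the others do.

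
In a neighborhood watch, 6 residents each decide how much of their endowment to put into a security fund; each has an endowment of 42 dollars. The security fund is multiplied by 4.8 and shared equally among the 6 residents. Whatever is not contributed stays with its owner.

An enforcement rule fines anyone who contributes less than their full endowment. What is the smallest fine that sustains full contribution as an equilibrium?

8.40 dollars

Given the others contribute fully, the best deviation is to contribute 0 (any partial contribution still incurs the fine and gives up units whose private return 0.8000 is below 1).
Deviating from 42 to 0 saves 42 dollars but forfeits the deviator's share of the drop in the security fund: 4.8/6 × 42 = 33.60.
So the deviation gain is 42 − 33.60 = 8.40, and the fine must be at least 8.40 dollars to wipe it out.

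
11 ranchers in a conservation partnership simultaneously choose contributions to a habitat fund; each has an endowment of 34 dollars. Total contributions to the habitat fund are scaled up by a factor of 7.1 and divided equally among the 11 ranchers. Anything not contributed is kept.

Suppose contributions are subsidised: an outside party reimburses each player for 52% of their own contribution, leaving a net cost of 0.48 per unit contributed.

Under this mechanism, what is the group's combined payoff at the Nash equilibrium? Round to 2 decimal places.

The effective private return per unit is now (7.1/11) / 0.48 = 1.3447 > 1, so every player's dominant strategy flips to full contribution.
So the Nash equilibrium is full contribution by all 11; the group earns 11 × (34 × 0.52 + 7.1 × 34) = 2849.88.

2849.88 dollars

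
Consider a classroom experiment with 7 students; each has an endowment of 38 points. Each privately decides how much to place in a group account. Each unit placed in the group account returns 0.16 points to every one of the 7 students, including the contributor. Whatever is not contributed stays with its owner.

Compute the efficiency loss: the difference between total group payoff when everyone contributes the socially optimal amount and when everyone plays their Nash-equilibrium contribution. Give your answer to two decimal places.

The private return per contributed unit is 0.16 < 1, so contributing 0 is dominant for every player. At the Nash equilibrium everyone keeps their 38, and the group total is 7 × 38 = 266.
Each contributed unit returns 1.120 to the group as a whole (0.16 to each of 7 players), which exceeds 1, so the social optimum is full contribution: group total = 1.120 × 266 = 297.92.
Efficiency loss = 297.92 − 266 = 31.92.

31.92 points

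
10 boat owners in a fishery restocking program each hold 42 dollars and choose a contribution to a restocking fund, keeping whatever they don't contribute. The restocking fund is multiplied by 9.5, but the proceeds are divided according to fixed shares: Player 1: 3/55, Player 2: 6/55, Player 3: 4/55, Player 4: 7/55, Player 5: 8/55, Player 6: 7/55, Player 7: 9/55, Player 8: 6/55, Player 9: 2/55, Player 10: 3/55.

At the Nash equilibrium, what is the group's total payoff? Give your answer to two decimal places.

2562.00 dollars

Player j's private return per contributed unit is 9.5 × (j's share). Contributing is weakly dominant for j when that share is at least 1/9.5 = 0.1053, and contributing 0 is dominant otherwise.
Player 2, Player 4, Player 5, Player 6, Player 7 and Player 8 clear that bar, contributing 42 each; the remaining 4 contribute 0. Total contributed: 252.
The restocking fund pays out 9.5 × 252 = 2394.00 in total (split across the unequal shares, but the aggregate is all that matters for the group sum).
The 4 free-riders keep 42 each, adding 168. Group total = 168 + 2394.00 = 2562.00.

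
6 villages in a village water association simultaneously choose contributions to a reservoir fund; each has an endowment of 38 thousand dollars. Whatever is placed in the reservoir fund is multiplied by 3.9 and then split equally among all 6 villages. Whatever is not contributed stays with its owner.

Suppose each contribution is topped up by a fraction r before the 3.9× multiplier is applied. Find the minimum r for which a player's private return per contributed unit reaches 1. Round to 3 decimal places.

With matching at rate r, one contributed unit becomes (1 + r) in the reservoir fund and returns 3.9 × (1 + r) / 6 to the contributor.
Setting this equal to 1: 1 + r = 6/3.9 = 1.5385.
So the minimum matching rate is r = 1.5385 − 1 = 0.538.

0.538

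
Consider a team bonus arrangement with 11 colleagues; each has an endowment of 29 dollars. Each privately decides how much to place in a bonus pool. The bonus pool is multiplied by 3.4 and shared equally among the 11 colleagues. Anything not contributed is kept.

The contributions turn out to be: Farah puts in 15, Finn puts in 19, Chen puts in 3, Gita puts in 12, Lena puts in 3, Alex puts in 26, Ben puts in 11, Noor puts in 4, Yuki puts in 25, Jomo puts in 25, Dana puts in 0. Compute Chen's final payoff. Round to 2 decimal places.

70.20 dollars

Total contributed: 15 + 19 + 3 + 12 + 3 + 26 + 11 + 4 + 25 + 25 + 0 = 143.
Each receives 3.4 × 143 / 11 = 44.20 from the bonus pool.
Chen keeps 29 − 3 = 26, so Chen's payoff is 26 + 44.20 = 70.20.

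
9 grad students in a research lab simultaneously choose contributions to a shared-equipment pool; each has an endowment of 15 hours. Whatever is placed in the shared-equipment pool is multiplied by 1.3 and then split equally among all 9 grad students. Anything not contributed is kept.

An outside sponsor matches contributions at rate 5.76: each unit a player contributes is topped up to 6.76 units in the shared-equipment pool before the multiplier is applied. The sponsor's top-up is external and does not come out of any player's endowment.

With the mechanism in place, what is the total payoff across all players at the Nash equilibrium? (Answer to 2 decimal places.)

With the mechanism, a contributed unit returns 1.3 × 6.76 / 9 = 0.9764 per unit of net cost — still below 1 — so contributing 0 remains dominant for every player.
Everyone keeps their endowment and the group total is 9 × 15 = 135.

135.00 hours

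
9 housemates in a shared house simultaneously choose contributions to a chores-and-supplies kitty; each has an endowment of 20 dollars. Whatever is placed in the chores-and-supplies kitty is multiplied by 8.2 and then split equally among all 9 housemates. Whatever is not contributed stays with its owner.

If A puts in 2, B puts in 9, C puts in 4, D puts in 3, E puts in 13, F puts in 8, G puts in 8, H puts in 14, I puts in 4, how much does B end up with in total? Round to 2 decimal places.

Total contributed: 2 + 9 + 4 + 3 + 13 + 8 + 8 + 14 + 4 = 65.
Each receives 8.2 × 65 / 9 = 59.22 from the chores-and-supplies kitty.
B keeps 20 − 9 = 11, so B's payoff is 11 + 59.22 = 70.22.

70.22 dollars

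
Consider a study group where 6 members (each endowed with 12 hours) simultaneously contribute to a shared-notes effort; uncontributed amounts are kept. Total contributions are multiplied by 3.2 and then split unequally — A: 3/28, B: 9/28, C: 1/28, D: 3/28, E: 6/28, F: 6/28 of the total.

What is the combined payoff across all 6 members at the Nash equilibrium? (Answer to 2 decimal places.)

Player j's private return per contributed unit is 3.2 × (j's share). Contributing is weakly dominant for j when that share is at least 1/3.2 = 0.3125, and contributing 0 is dominant otherwise.
The only share above 0.3125 is B's 9/28, contributing 12; the remaining 5 contribute 0. Total contributed: 12.
The shared-notes effort pays out 3.2 × 12 = 38.40 in total (split across the unequal shares, but the aggregate is all that matters for the group sum).
The 5 free-riders keep 12 each, adding 60. Group total = 60 + 38.40 = 98.40.

98.40 hours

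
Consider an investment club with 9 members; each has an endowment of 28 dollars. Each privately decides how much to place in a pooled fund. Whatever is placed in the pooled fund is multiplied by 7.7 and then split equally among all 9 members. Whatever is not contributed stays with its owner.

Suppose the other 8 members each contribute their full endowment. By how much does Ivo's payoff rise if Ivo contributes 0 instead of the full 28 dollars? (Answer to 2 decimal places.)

Switching from a contribution of 28 to 0 lets Ivo keep an extra 28 dollars, but lowers the pooled fund by 28, which costs Ivo their own share of that drop: 7.7/9 × 28 = 23.96.
Net gain = 28 − 23.96 = 4.04. The private return per contributed unit (0.8556) is below 1, so free-riding is indeed the best response regardless of what the others do.

4.04 dollars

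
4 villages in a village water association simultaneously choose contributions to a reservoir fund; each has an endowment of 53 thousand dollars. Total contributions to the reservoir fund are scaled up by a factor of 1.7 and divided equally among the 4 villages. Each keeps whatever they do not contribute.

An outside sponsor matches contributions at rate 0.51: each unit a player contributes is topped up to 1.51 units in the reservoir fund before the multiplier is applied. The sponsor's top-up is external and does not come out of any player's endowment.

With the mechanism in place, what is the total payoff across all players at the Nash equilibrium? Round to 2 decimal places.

Even with the mechanism, each unit contributed returns only 1.7 × 1.51 / 4 = 0.6418 per unit of net cost, so contributing nothing is still dominant.
Everyone keeps their endowment and the group total is 4 × 53 = 212.

212.00 thousand dollars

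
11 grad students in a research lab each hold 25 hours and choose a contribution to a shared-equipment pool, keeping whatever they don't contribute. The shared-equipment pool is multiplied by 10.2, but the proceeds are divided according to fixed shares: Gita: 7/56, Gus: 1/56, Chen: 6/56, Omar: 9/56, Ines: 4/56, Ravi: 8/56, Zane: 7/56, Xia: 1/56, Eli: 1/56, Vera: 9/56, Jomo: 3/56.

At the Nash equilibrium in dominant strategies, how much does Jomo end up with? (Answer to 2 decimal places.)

106.96 hours

For player j, contributing a unit is worthwhile iff 10.2 × (j's share) ≥ 1, i.e. iff j's share is at least 0.0980.
Gita, Chen, Omar, Ravi, Zane and Vera clear that bar, contributing 25 each; the remaining 5 contribute 0. Total contributed: 150.
Jomo keeps 25 and receives 10.2 × 150 × 3/56 = 81.96 from the shared-equipment pool, for a payoff of 106.96.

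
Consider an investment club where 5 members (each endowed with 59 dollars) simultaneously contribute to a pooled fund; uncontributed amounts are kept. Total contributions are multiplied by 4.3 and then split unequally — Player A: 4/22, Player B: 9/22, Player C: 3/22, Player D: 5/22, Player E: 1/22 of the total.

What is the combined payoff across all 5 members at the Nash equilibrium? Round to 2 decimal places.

489.70 dollars

For player j, contributing a unit is worthwhile iff 4.3 × (j's share) ≥ 1, i.e. iff j's share is at least 0.2326.
The only share above 0.2326 is Player B's 9/22, contributing 59; the remaining 4 contribute 0. Total contributed: 59.
The pooled fund pays out 4.3 × 59 = 253.70 in total (split across the unequal shares, but the aggregate is all that matters for the group sum).
The 4 free-riders keep 59 each, adding 236. Group total = 236 + 253.70 = 489.70.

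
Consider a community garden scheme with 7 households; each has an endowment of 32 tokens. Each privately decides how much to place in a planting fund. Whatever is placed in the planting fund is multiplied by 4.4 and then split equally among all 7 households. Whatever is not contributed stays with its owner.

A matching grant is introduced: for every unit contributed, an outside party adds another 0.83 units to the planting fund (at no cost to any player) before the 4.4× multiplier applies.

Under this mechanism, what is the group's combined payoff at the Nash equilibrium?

1803.65 tokens

The effective private return per unit is now 4.4 × 1.83 / 7 = 1.1503 > 1, so every player's dominant strategy flips to full contribution.
At the Nash equilibrium everyone contributes 32. Group total payoff = 4.4 × 1.83 × 224 = 1803.65.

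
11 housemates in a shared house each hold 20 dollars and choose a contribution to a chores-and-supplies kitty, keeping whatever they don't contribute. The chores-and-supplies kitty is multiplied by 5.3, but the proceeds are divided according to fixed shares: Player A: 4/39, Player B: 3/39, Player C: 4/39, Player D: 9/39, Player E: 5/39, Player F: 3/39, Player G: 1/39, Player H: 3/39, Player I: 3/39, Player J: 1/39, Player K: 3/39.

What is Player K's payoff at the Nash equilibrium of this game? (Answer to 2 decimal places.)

Player j's private return per contributed unit is 5.3 × (j's share). Contributing is weakly dominant for j when that share is at least 1/5.3 = 0.1887, and contributing 0 is dominant otherwise.
The only share above 0.1887 is Player D's 9/39, contributing 20; the remaining 10 contribute 0. Total contributed: 20.
Player K keeps 20 and receives 5.3 × 20 × 3/39 = 8.15 from the chores-and-supplies kitty, for a payoff of 28.15.

28.15 dollars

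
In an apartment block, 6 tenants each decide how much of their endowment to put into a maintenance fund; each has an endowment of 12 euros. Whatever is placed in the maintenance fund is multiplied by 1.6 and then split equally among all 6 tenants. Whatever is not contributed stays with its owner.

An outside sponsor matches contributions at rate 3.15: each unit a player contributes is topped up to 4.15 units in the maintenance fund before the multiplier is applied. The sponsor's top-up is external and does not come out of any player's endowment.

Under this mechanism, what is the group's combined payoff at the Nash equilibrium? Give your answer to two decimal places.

478.08 euros

With the mechanism, a contributed unit returns 1.6 × 4.15 / 6 = 1.1067 per unit of net cost to the contributor — now above 1 — so contributing fully is weakly dominant for every player.
At the Nash equilibrium everyone contributes 12. Group total payoff = 1.6 × 4.15 × 72 = 478.08.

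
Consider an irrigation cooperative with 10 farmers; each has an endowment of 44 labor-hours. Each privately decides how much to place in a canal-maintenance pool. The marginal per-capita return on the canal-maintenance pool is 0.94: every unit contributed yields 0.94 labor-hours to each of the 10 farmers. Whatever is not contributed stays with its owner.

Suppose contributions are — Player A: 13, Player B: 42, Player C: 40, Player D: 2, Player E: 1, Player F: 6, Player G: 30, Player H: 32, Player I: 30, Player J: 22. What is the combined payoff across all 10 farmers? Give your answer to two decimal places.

Total contributed: 13 + 42 + 40 + 2 + 1 + 6 + 30 + 32 + 30 + 22 = 218; total kept: 10 × 44 − 218 = 222.
The canal-maintenance pool pays out 0.94 × 10 × 218 = 2049.20 in aggregate.
Group total = 222 + 2049.20 = 2271.20.

2271.20 labor-hours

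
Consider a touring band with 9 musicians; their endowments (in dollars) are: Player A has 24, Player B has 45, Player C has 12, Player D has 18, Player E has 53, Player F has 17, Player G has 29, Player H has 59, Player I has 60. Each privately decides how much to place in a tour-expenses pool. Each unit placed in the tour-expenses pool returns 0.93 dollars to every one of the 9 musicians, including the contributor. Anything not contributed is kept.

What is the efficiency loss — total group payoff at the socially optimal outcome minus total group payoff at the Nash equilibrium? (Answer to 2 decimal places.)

The private return per contributed unit is 0.93 < 1 for everyone, so the Nash equilibrium is zero contribution and the group total is Σ E_j = 24 + 45 + 12 + 18 + 53 + 17 + 29 + 59 + 60 = 317.
Each contributed unit returns 8.370 to the group, so the social optimum is full contribution by everyone: group total = 8.370 × 317 = 2653.29.
Efficiency loss = (8.370 − 1) × 317 = 2336.29.

2336.29 dollars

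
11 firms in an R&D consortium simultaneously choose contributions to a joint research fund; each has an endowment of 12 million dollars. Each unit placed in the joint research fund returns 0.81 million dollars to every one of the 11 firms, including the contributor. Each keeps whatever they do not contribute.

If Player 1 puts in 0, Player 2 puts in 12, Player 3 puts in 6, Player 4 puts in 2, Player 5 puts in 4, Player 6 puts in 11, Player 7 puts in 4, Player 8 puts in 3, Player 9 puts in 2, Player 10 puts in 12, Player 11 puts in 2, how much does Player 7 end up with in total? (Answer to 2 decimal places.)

Total contributed: 0 + 12 + 6 + 2 + 4 + 11 + 4 + 3 + 2 + 12 + 2 = 58.
Each receives 0.81 × 58 = 46.98 from the joint research fund.
Player 7 keeps 12 − 4 = 8, so Player 7's payoff is 8 + 46.98 = 54.98.

54.98 million dollars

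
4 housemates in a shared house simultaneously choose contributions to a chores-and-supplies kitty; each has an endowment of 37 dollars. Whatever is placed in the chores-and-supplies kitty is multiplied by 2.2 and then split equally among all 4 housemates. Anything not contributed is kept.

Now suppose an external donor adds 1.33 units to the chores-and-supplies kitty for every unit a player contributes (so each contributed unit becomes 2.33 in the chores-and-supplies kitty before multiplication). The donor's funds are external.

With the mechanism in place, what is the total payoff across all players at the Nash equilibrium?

Under the mechanism each unit contributed yields 2.2 × 2.33 / 4 = 1.2815 back to its contributor per unit of net cost, which exceeds 1, making full contribution the dominant choice for everyone.
So the Nash equilibrium is full contribution by all 4; the group earns 2.2 × 2.33 × 148 = 758.65.

758.65 dollars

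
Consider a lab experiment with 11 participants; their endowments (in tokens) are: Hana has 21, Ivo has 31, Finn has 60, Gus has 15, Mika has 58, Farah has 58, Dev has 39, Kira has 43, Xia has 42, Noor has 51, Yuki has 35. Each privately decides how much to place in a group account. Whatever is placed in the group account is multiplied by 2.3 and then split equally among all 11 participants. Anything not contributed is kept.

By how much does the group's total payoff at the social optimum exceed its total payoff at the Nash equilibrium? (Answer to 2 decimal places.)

588.90 tokens

The private return per contributed unit is 2.3/11 = 0.2091 < 1 for every player regardless of endowment, so the Nash equilibrium is zero contribution and the group total is Σ E_j = 21 + 31 + 60 + 15 + 58 + 58 + 39 + 43 + 42 + 51 + 35 = 453.
Each contributed unit returns 2.300 to the group, so the social optimum is full contribution by everyone: group total = 2.300 × 453 = 1041.90.
Efficiency loss = (2.300 − 1) × 453 = 588.90.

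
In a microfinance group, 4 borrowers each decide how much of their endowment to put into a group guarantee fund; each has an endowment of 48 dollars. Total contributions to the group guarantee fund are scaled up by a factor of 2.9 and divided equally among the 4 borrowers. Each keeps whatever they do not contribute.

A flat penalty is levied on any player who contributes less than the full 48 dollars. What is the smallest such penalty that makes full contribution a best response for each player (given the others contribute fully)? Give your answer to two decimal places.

13.20 dollars

Given the others contribute fully, the best deviation is to contribute 0 (any partial contribution still incurs the fine and gives up units whose private return 0.7250 is below 1).
Deviating from 48 to 0 saves 48 dollars but forfeits the deviator's share of the drop in the group guarantee fund: 2.9/4 × 48 = 34.80.
So the deviation gain is 48 − 34.80 = 13.20, and the fine must be at least 13.20 dollars to wipe it out.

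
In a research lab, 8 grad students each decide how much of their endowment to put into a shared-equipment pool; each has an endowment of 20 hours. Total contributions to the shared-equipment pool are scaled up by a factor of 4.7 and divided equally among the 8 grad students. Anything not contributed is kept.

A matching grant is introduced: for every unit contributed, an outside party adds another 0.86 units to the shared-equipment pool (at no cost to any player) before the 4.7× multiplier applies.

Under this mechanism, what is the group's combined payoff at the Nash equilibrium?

The effective private return per unit is now 4.7 × 1.86 / 8 = 1.0928 > 1, so every player's dominant strategy flips to full contribution.
So the Nash equilibrium is full contribution by all 8; the group earns 4.7 × 1.86 × 160 = 1398.72.

1398.72 hours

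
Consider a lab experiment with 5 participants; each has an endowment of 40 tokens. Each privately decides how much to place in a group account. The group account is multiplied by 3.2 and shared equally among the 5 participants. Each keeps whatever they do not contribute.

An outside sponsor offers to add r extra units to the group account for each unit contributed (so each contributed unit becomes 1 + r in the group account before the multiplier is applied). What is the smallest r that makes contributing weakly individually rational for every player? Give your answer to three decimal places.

0.563

With matching at rate r, one contributed unit becomes (1 + r) in the group account and returns 3.2 × (1 + r) / 5 to the contributor.
Setting this equal to 1: 1 + r = 5/3.2 = 1.5625.
So the minimum matching rate is r = 1.5625 − 1 = 0.563.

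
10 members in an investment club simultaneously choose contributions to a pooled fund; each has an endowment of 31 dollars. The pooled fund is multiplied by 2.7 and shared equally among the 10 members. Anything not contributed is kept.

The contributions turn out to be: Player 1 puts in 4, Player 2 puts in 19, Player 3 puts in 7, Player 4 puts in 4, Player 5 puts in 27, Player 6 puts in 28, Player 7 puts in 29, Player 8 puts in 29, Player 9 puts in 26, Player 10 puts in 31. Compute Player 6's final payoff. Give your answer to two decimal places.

58.08 dollars

Total contributed: 4 + 19 + 7 + 4 + 27 + 28 + 29 + 29 + 26 + 31 = 204.
Each receives 2.7 × 204 / 10 = 55.08 from the pooled fund.
Player 6 keeps 31 − 28 = 3, so Player 6's payoff is 3 + 55.08 = 58.08.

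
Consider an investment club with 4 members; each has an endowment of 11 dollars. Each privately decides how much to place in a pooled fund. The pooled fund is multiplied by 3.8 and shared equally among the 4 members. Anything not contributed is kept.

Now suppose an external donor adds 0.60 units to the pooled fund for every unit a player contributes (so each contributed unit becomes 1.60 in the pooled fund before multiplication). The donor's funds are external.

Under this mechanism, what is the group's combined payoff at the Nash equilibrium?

Under the mechanism each unit contributed yields 3.8 × 1.60 / 4 = 1.5200 back to its contributor per unit of net cost, which exceeds 1, making full contribution the dominant choice for everyone.
At the Nash equilibrium everyone contributes 11. Group total payoff = 3.8 × 1.60 × 44 = 267.52.

267.52 dollars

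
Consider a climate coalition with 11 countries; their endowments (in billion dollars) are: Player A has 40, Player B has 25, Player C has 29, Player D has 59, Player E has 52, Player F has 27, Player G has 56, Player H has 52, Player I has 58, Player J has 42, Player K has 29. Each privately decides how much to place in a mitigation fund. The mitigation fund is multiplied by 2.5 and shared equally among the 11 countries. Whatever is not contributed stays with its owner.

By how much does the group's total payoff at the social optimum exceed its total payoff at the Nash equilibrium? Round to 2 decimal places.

The private return per contributed unit is 2.5/11 = 0.2273 < 1 for every player regardless of endowment, so the Nash equilibrium is zero contribution and the group total is Σ E_j = 40 + 25 + 29 + 59 + 52 + 27 + 56 + 52 + 58 + 42 + 29 = 469.
Each contributed unit returns 2.500 to the group, so the social optimum is full contribution by everyone: group total = 2.500 × 469 = 1172.50.
Efficiency loss = (2.500 − 1) × 469 = 703.50.

703.50 billion dollars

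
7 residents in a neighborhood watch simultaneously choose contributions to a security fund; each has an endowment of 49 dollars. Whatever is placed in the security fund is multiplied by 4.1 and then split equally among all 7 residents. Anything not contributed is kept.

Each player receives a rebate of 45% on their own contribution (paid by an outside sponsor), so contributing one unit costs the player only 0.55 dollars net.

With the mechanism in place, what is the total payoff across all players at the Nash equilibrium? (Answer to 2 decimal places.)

1560.65 dollars

The effective private return per unit is now (4.1/7) / 0.55 = 1.0649 > 1, so every player's dominant strategy flips to full contribution.
At the Nash equilibrium everyone contributes 49. Group total payoff = 7 × (49 × 0.45 + 4.1 × 49) = 1560.65.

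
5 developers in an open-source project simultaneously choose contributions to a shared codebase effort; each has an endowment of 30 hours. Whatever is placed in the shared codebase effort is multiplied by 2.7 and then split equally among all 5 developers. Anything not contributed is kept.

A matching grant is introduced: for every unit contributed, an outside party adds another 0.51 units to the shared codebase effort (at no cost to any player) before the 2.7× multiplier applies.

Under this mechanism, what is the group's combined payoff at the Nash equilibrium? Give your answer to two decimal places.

Even with the mechanism, each unit contributed returns only 2.7 × 1.51 / 5 = 0.8154 per unit of net cost, so contributing nothing is still dominant.
At the Nash equilibrium no one contributes; group total payoff = 5 × 30 = 150.

150.00 hours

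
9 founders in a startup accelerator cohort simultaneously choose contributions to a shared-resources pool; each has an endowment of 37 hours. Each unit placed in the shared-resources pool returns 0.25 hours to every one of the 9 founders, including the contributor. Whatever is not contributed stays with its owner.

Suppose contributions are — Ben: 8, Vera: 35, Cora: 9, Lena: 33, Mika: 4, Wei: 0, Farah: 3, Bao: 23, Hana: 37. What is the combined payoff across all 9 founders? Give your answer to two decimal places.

523.00 hours

Total contributed: 8 + 35 + 9 + 33 + 4 + 0 + 3 + 23 + 37 = 152; total kept: 9 × 37 − 152 = 181.
The shared-resources pool pays out 0.25 × 9 × 152 = 342.00 in aggregate.
Group total = 181 + 342.00 = 523.00.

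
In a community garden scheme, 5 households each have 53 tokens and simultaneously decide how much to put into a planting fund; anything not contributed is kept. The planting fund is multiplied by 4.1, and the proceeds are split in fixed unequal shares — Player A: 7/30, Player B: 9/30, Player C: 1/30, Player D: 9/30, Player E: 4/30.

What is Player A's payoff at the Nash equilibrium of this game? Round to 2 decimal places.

A player with share s gets back 4.1·s per unit contributed, so full contribution is dominant for anyone with s > 1/4.1 = 0.2439 and zero contribution is dominant for anyone below.
The shares above 0.2439 belong to Player B and Player D, contributing 53 each; the remaining 3 contribute 0. Total contributed: 106.
Player A keeps 53 and receives 4.1 × 106 × 7/30 = 101.41 from the planting fund, for a payoff of 154.41.

154.41 tokens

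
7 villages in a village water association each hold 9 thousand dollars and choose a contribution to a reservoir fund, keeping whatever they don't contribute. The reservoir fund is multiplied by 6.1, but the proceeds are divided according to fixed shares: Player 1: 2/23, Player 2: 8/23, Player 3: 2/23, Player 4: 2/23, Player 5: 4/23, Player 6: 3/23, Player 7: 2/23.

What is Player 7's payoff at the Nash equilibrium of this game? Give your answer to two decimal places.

For player j, contributing a unit is worthwhile iff 6.1 × (j's share) ≥ 1, i.e. iff j's share is at least 0.1639.
Player 2 and Player 5 clear that bar, contributing 9 each; the remaining 5 contribute 0. Total contributed: 18.
Player 7 keeps 9 and receives 6.1 × 18 × 2/23 = 9.55 from the reservoir fund, for a payoff of 18.55.

18.55 thousand dollars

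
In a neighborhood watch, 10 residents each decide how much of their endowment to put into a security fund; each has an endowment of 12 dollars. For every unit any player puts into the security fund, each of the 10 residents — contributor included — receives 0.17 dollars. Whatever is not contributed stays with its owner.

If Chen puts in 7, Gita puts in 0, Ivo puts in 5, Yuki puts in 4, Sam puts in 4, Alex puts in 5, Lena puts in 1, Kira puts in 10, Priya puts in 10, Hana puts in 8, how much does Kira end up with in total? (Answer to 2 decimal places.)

11.18 dollars

Total contributed: 7 + 0 + 5 + 4 + 4 + 5 + 1 + 10 + 10 + 8 = 54.
Each receives 0.17 × 54 = 9.18 from the security fund.
Kira keeps 12 − 10 = 2, so Kira's payoff is 2 + 9.18 = 11.18.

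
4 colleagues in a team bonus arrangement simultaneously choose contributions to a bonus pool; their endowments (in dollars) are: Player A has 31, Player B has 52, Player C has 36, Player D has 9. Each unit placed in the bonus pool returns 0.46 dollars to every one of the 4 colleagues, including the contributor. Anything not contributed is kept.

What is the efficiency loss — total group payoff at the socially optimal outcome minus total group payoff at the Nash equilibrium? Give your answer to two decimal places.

107.52 dollars

The private return per contributed unit is 0.46 < 1 for everyone, so the Nash equilibrium is zero contribution and the group total is Σ E_j = 31 + 52 + 36 + 9 = 128.
Each contributed unit returns 1.840 to the group, so the social optimum is full contribution by everyone: group total = 1.840 × 128 = 235.52.
Efficiency loss = (1.840 − 1) × 128 = 107.52.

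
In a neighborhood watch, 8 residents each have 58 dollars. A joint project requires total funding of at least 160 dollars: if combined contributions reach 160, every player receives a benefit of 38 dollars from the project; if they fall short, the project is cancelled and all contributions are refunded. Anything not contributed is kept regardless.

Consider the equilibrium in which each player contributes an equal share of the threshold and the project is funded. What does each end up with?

76 dollars

Equal share of the threshold: 160/8 = 20.
At this profile no one gains by cutting their contribution: any cut drops the total below 160, the project is cancelled, contributions are refunded, and the deviator ends with 58, which is less than 58 − 20 + 38 = 76. Contributing more than 20 just wastes the excess. So contributing exactly 20 is a best response.
Each player's payoff: 58 − 20 + 38 = 76.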